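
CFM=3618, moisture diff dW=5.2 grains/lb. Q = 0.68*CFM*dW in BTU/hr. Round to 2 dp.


Q = 0.68 * 3618 * 5.2 = 12793.25 BTU/hr

12793.25 BTU/hr


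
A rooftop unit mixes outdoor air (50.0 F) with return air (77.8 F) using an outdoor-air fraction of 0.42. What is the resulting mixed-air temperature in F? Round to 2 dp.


T_mix = 0.42*50.0 + 0.58*77.8 = 66.12 F

66.12 F


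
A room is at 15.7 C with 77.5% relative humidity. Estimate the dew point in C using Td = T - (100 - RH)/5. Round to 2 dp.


Td = 15.7 - (100-77.5)/5 = 11.20 C

11.20 C


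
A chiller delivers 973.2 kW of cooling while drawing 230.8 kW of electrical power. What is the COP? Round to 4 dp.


COP = 973.2 / 230.8 = 4.2166

4.2166


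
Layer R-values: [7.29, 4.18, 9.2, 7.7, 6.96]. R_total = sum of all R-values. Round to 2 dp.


R_total = 7.29 + 4.18 + 9.2 + 7.7 + 6.96 = 35.33

35.33


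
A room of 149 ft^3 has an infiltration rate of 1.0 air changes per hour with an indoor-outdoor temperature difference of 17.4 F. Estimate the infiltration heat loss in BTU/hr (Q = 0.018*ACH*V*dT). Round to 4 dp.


Q = 0.018 * 1.0 * 149 * 17.4 = 46.6668 BTU/hr

46.6668 BTU/hr


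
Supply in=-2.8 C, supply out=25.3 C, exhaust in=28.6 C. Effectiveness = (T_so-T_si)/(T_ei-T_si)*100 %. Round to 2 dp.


eff = (25.3-(-2.8))/(28.6-(-2.8))*100 = 89.49 %

89.49 %


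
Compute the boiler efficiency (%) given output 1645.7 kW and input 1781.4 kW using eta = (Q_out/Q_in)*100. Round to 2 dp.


eta = (1645.7/1781.4)*100 = 92.38 %

92.38 %


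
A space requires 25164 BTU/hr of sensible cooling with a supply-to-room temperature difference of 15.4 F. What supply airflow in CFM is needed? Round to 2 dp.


CFM = 25164 / (1.08 * 15.4) = 1512.99

1512.99 CFM


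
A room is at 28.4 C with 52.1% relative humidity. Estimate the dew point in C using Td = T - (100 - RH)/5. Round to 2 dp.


Td = 28.4 - (100-52.1)/5 = 18.82 C

18.82 C


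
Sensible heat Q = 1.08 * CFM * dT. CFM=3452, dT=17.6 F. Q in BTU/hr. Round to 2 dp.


Q = 1.08 * 3452 * 17.6 = 65615.62 BTU/hr

65615.62 BTU/hr


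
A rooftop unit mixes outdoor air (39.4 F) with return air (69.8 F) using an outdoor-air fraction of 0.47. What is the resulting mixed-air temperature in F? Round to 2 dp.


T_mix = 0.47*39.4 + 0.53*69.8 = 55.51 F

55.51 F


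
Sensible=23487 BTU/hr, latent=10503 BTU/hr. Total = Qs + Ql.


Qt = 23487 + 10503 = 33990 BTU/hr

33990 BTU/hr


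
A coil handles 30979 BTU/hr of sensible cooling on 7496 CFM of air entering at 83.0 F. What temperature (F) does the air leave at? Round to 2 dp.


dT = 30979/(1.08*7496) = 3.8266
T_leave = 83.0 - 3.8266 = 79.17 F

79.17 F


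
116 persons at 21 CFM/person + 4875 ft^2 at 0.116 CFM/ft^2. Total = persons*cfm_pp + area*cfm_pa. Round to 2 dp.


Total = 116*21 + 4875*0.116 = 3001.50 CFM

3001.50 CFM


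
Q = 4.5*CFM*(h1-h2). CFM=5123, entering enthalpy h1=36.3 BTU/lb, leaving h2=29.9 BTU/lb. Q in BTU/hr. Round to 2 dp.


Q = 4.5 * 5123 * (36.3 - 29.9) = 147542.40 BTU/hr

147542.40 BTU/hr


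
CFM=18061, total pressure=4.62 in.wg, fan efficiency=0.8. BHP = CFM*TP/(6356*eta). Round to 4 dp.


BHP = 18061 * 4.62 / (6356 * 0.8) = 16.4100 hp

16.4100 hp


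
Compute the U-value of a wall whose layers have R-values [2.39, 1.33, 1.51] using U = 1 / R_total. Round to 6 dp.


R_total = 2.39 + 1.33 + 1.51 = 5.23
U = 1/5.23 = 0.191205

0.191205


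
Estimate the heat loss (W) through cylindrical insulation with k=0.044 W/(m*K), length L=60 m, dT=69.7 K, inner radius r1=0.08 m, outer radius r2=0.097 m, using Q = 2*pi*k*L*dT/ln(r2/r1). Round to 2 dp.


Q = 2*pi*0.044*60*69.7/ln(0.097/0.08) = 6000.26 W

6000.26 W


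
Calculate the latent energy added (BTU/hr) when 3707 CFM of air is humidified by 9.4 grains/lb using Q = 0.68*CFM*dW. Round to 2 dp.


Q = 0.68 * 3707 * 9.4 = 23695.14 BTU/hr

23695.14 BTU/hr


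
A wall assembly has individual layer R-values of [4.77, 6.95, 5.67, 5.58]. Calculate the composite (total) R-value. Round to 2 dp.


R_total = 4.77 + 6.95 + 5.67 + 5.58 = 22.97

22.97


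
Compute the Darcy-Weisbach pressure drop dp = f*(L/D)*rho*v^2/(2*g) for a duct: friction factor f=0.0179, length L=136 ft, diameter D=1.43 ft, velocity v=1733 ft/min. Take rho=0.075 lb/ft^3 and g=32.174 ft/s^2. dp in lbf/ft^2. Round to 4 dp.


v_fps = 1733/60 = 28.8833 ft/s
dp = 0.0179*(136/1.43)*0.075*28.8833^2/(2*32.174) = 1.6553 lbf/ft^2

1.6553 lbf/ft^2


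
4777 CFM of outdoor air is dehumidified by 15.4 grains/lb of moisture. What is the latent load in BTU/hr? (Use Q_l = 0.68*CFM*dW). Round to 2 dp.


Q = 0.68 * 4777 * 15.4 = 50024.74 BTU/hr

50024.74 BTU/hr


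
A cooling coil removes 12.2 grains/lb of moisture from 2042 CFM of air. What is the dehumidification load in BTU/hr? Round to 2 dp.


Q = 0.68 * 2042 * 12.2 = 16940.43 BTU/hr

16940.43 BTU/hr


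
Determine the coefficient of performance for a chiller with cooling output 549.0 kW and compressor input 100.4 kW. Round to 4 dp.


COP = 549.0 / 100.4 = 5.4681

5.4681


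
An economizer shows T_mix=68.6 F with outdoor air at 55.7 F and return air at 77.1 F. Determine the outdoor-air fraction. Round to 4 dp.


frac = (68.6 - 77.1) / (55.7 - 77.1) = 0.3972

0.3972


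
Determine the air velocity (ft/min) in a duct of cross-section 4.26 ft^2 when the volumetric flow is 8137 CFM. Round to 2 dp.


V = 8137 / 4.26 = 1910.09 ft/min

1910.09 ft/min


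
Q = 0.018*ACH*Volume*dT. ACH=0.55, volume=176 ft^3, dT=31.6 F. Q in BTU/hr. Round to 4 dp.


Q = 0.018 * 0.55 * 176 * 31.6 = 55.0598 BTU/hr

55.0598 BTU/hr


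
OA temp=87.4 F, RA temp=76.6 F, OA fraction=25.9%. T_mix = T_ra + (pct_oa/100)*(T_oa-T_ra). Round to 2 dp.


T_mix = 76.6 + (25.9/100)*(87.4-76.6) = 79.40 F

79.40 F


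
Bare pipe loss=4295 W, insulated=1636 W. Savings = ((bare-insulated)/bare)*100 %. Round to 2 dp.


Savings = ((4295-1636)/4295)*100 = 61.91 %

61.91 %


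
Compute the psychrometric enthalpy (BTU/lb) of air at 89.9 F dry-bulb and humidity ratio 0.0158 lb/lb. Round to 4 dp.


h = 0.24*89.9 + 0.0158*(1061+0.444*89.9) = 38.9705 BTU/lb

38.9705 BTU/lb


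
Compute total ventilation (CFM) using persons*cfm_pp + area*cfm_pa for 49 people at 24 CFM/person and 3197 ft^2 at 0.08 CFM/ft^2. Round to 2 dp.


Total = 49*24 + 3197*0.08 = 1431.76 CFM

1431.76 CFM


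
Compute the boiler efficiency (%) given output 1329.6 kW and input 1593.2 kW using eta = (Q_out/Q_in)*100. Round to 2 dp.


eta = (1329.6/1593.2)*100 = 83.45 %

83.45 %


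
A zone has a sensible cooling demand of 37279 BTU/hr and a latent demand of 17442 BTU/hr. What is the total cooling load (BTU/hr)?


Qt = 37279 + 17442 = 54721 BTU/hr

54721 BTU/hr


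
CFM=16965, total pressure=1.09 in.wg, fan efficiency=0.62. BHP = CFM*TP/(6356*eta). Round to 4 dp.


BHP = 16965 * 1.09 / (6356 * 0.62) = 4.6925 hp

4.6925 hp


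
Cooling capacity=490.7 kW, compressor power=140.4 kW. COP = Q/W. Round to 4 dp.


COP = 490.7 / 140.4 = 3.4950

3.4950


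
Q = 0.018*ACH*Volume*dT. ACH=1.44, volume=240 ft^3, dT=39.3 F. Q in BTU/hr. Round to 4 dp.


Q = 0.018 * 1.44 * 240 * 39.3 = 244.4774 BTU/hr

244.4774 BTU/hr


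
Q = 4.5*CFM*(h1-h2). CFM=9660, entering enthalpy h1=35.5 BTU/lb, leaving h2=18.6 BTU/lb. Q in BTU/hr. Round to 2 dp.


Q = 4.5 * 9660 * (35.5 - 18.6) = 734643.00 BTU/hr

734643.00 BTU/hr


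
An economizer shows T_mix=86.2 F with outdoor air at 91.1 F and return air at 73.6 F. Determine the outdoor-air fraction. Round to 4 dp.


frac = (86.2 - 73.6) / (91.1 - 73.6) = 0.7200

0.7200


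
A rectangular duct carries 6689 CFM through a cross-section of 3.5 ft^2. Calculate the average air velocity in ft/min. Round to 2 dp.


V = 6689 / 3.5 = 1911.14 ft/min

1911.14 ft/min


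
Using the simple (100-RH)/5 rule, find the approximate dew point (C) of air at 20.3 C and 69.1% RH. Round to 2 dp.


Td = 20.3 - (100-69.1)/5 = 14.12 C

14.12 C


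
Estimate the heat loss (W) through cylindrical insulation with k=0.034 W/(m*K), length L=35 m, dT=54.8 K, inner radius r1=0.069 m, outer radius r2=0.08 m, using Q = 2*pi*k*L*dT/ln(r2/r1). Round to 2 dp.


Q = 2*pi*0.034*35*54.8/ln(0.08/0.069) = 2770.00 W

2770.00 W


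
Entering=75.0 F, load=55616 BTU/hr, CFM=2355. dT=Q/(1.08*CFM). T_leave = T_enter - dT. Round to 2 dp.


dT = 55616/(1.08*2355) = 21.8668
T_leave = 75.0 - 21.8668 = 53.13 F

53.13 F


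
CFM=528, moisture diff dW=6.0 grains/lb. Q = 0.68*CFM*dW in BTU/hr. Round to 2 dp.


Q = 0.68 * 528 * 6.0 = 2154.24 BTU/hr

2154.24 BTU/hr


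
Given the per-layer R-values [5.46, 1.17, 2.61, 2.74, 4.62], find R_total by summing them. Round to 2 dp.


R_total = 5.46 + 1.17 + 2.61 + 2.74 + 4.62 = 16.60

16.60


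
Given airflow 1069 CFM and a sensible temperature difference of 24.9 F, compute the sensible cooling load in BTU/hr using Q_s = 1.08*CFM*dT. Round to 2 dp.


Q = 1.08 * 1069 * 24.9 = 28747.55 BTU/hr

28747.55 BTU/hr


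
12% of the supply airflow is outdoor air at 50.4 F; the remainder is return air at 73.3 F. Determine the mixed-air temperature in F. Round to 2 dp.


T_mix = 0.12*50.4 + 0.88*73.3 = 70.55 F

70.55 F


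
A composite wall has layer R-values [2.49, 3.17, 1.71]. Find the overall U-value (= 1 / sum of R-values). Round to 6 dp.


R_total = 2.49 + 3.17 + 1.71 = 7.37
U = 1/7.37 = 0.135685

0.135685


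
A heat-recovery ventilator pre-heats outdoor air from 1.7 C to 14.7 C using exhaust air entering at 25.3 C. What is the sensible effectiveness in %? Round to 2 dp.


eff = (14.7-1.7)/(25.3-1.7)*100 = 55.08 %

55.08 %


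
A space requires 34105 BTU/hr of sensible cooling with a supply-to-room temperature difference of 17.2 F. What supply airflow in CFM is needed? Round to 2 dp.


CFM = 34105 / (1.08 * 17.2) = 1835.97

1835.97 CFM


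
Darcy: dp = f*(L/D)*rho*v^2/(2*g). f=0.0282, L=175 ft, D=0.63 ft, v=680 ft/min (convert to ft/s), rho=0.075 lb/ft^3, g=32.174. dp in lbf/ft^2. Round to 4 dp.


v_fps = 680/60 = 11.3333 ft/s
dp = 0.0282*(175/0.63)*0.075*11.3333^2/(2*32.174) = 1.1727 lbf/ft^2

1.1727 lbf/ft^2


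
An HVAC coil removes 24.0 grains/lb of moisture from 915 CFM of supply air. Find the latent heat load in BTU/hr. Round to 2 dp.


Q = 0.68 * 915 * 24.0 = 14932.80 BTU/hr

14932.80 BTU/hr


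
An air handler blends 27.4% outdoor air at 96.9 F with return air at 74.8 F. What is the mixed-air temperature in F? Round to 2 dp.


T_mix = 74.8 + (27.4/100)*(96.9-74.8) = 80.86 F

80.86 F


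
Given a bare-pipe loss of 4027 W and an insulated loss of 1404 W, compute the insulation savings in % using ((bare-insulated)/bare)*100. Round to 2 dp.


Savings = ((4027-1404)/4027)*100 = 65.14 %

65.14 %


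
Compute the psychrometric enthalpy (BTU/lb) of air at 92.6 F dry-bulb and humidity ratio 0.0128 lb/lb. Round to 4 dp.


h = 0.24*92.6 + 0.0128*(1061+0.444*92.6) = 36.3311 BTU/lb

36.3311 BTU/lb


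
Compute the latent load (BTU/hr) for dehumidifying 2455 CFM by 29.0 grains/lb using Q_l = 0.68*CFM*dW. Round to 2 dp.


Q = 0.68 * 2455 * 29.0 = 48412.60 BTU/hr

48412.60 BTU/hr


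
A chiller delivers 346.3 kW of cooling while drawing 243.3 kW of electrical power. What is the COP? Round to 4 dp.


COP = 346.3 / 243.3 = 1.4233

1.4233


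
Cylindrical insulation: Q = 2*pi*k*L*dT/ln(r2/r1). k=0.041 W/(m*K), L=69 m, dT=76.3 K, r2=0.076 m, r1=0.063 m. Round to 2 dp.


Q = 2*pi*0.041*69*76.3/ln(0.076/0.063) = 7229.49 W

7229.49 W


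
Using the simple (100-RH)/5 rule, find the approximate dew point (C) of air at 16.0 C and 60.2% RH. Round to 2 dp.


Td = 16.0 - (100-60.2)/5 = 8.04 C

8.04 C


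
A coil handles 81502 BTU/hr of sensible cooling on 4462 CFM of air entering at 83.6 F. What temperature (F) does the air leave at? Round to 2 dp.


dT = 81502/(1.08*4462) = 16.9128
T_leave = 83.6 - 16.9128 = 66.69 F

66.69 F


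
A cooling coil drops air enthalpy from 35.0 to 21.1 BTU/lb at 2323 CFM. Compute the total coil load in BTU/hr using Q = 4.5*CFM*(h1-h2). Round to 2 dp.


Q = 4.5 * 2323 * (35.0 - 21.1) = 145303.65 BTU/hr

145303.65 BTU/hr


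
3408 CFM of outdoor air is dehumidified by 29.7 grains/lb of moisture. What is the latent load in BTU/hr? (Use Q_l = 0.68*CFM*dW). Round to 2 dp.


Q = 0.68 * 3408 * 29.7 = 68827.97 BTU/hr

68827.97 BTU/hr


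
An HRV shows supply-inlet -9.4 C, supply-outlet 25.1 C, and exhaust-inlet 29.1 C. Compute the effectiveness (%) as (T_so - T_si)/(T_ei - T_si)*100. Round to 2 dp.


eff = (25.1-(-9.4))/(29.1-(-9.4))*100 = 89.61 %

89.61 %


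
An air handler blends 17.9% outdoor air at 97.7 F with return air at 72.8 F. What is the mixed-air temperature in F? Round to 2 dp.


T_mix = 72.8 + (17.9/100)*(97.7-72.8) = 77.26 F

77.26 F


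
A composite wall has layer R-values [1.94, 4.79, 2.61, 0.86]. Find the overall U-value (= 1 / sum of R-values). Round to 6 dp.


R_total = 1.94 + 4.79 + 2.61 + 0.86 = 10.20
U = 1/10.20 = 0.098039

0.098039


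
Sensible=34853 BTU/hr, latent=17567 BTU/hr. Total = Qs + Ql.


Qt = 34853 + 17567 = 52420 BTU/hr

52420 BTU/hr


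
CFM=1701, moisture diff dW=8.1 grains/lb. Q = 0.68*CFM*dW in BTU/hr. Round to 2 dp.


Q = 0.68 * 1701 * 8.1 = 9369.11 BTU/hr

9369.11 BTU/hr


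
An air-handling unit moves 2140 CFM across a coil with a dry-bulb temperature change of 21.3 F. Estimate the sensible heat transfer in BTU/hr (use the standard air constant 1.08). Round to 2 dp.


Q = 1.08 * 2140 * 21.3 = 49228.56 BTU/hr

49228.56 BTU/hr


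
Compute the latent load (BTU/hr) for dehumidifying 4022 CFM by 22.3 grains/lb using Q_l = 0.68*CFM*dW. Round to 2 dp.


Q = 0.68 * 4022 * 22.3 = 60989.61 BTU/hr

60989.61 BTU/hr


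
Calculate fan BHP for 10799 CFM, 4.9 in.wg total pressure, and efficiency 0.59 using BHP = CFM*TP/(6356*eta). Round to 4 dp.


BHP = 10799 * 4.9 / (6356 * 0.59) = 14.1105 hp

14.1105 hp


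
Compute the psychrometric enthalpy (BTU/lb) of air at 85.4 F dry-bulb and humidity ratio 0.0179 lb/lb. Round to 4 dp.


h = 0.24*85.4 + 0.0179*(1061+0.444*85.4) = 40.1666 BTU/lb

40.1666 BTU/lb


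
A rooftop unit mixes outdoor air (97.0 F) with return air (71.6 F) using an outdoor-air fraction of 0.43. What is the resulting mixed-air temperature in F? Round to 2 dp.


T_mix = 0.43*97.0 + 0.57*71.6 = 82.52 F

82.52 F


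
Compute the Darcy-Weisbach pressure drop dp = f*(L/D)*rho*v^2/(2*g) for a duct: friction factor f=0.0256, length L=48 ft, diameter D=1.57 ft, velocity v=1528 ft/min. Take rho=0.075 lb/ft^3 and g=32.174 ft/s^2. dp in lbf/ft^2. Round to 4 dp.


v_fps = 1528/60 = 25.4667 ft/s
dp = 0.0256*(48/1.57)*0.075*25.4667^2/(2*32.174) = 0.5916 lbf/ft^2

0.5916 lbf/ft^2


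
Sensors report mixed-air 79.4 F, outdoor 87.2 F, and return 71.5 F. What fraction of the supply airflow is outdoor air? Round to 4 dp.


frac = (79.4 - 71.5) / (87.2 - 71.5) = 0.5032

0.5032


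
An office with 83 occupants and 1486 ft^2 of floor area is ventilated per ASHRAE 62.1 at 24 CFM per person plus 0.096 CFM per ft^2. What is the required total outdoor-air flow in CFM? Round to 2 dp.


Total = 83*24 + 1486*0.096 = 2134.66 CFM

2134.66 CFM


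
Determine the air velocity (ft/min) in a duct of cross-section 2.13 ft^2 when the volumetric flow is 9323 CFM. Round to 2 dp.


V = 9323 / 2.13 = 4377.00 ft/min

4377.00 ft/min


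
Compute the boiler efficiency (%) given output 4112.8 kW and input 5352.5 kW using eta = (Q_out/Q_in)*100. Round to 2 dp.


eta = (4112.8/5352.5)*100 = 76.84 %

76.84 %


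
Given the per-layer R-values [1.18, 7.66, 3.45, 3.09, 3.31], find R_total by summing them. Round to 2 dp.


R_total = 1.18 + 7.66 + 3.45 + 3.09 + 3.31 = 18.69

18.69


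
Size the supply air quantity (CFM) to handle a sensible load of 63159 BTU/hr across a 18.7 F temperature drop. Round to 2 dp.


CFM = 63159 / (1.08 * 18.7) = 3127.30

3127.30 CFM


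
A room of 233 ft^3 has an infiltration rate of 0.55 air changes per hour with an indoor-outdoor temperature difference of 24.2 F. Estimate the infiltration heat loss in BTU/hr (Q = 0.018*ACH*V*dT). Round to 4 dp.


Q = 0.018 * 0.55 * 233 * 24.2 = 55.8221 BTU/hr

55.8221 BTU/hr


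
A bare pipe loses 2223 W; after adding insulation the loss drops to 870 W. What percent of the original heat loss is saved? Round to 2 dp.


Savings = ((2223-870)/2223)*100 = 60.86 %

60.86 %


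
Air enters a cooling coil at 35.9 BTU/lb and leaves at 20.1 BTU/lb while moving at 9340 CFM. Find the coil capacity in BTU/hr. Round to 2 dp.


Q = 4.5 * 9340 * (35.9 - 20.1) = 664074.00 BTU/hr

664074.00 BTU/hr


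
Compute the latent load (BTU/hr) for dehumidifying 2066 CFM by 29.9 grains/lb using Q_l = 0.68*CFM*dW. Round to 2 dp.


Q = 0.68 * 2066 * 29.9 = 42005.91 BTU/hr

42005.91 BTU/hr


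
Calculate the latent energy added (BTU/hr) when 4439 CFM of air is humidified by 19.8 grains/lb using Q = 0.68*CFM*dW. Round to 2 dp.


Q = 0.68 * 4439 * 19.8 = 59766.70 BTU/hr

59766.70 BTU/hr


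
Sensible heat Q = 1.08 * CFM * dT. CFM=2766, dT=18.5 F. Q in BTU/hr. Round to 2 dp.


Q = 1.08 * 2766 * 18.5 = 55264.68 BTU/hr

55264.68 BTU/hr


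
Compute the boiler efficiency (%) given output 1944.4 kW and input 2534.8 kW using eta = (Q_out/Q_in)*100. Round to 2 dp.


eta = (1944.4/2534.8)*100 = 76.71 %

76.71 %


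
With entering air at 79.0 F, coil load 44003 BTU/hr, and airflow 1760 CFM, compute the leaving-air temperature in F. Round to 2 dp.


dT = 44003/(1.08*1760) = 23.1497
T_leave = 79.0 - 23.1497 = 55.85 F

55.85 F


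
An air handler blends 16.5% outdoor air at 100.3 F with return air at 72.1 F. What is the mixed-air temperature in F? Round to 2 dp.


T_mix = 72.1 + (16.5/100)*(100.3-72.1) = 76.75 F

76.75 F


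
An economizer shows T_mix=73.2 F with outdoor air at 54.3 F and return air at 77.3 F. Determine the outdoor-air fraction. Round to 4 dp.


frac = (73.2 - 77.3) / (54.3 - 77.3) = 0.1783

0.1783


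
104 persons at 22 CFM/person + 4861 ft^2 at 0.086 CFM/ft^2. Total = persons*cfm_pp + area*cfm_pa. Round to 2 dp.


Total = 104*22 + 4861*0.086 = 2706.05 CFM

2706.05 CFM


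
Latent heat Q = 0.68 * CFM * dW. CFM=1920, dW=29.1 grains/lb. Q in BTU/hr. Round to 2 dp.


Q = 0.68 * 1920 * 29.1 = 37992.96 BTU/hr

37992.96 BTU/hr


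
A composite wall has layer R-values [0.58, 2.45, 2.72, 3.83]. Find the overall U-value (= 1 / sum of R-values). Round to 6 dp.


R_total = 0.58 + 2.45 + 2.72 + 3.83 = 9.58
U = 1/9.58 = 0.104384

0.104384


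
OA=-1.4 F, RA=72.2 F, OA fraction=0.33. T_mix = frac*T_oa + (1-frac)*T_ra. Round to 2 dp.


T_mix = 0.33*(-1.4) + 0.67*72.2 = 47.91 F

47.91 F


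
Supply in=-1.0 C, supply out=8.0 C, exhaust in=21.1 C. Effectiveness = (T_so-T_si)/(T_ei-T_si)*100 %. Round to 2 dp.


eff = (8.0-(-1.0))/(21.1-(-1.0))*100 = 40.72 %

40.72 %


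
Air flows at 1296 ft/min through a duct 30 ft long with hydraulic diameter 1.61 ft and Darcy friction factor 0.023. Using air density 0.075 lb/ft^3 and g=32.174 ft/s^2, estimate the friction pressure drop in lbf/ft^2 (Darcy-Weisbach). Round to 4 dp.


v_fps = 1296/60 = 21.6 ft/s
dp = 0.023*(30/1.61)*0.075*21.6^2/(2*32.174) = 0.2331 lbf/ft^2

0.2331 lbf/ft^2


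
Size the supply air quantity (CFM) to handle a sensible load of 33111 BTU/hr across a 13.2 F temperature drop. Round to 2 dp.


CFM = 33111 / (1.08 * 13.2) = 2322.60

2322.60 CFM


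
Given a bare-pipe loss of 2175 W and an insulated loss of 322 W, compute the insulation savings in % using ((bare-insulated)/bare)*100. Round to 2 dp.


Savings = ((2175-322)/2175)*100 = 85.20 %

85.20 %


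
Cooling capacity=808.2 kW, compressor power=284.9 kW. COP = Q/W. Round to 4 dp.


COP = 808.2 / 284.9 = 2.8368

2.8368


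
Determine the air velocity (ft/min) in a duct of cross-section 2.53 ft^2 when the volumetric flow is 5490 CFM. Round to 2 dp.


V = 5490 / 2.53 = 2169.96 ft/min

2169.96 ft/min


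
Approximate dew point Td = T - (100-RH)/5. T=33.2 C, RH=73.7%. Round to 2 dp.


Td = 33.2 - (100-73.7)/5 = 27.94 C

27.94 C


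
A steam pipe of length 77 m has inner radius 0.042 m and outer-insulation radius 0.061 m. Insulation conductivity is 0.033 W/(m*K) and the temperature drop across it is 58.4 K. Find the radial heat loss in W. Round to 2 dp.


Q = 2*pi*0.033*77*58.4/ln(0.061/0.042) = 2498.34 W

2498.34 W


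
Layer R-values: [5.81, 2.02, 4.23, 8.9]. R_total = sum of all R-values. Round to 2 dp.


R_total = 5.81 + 2.02 + 4.23 + 8.9 = 20.96

20.96


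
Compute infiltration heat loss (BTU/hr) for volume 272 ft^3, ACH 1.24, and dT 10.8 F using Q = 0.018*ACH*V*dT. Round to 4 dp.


Q = 0.018 * 1.24 * 272 * 10.8 = 65.5672 BTU/hr

65.5672 BTU/hr


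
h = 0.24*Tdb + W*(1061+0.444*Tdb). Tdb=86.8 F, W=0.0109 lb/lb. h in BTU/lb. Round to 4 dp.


h = 0.24*86.8 + 0.0109*(1061+0.444*86.8) = 32.8170 BTU/lb

32.8170 BTU/lb


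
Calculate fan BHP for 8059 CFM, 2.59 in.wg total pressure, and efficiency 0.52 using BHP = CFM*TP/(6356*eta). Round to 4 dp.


BHP = 8059 * 2.59 / (6356 * 0.52) = 6.3153 hp

6.3153 hp


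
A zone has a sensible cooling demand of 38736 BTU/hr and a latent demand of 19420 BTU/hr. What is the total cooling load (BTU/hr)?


Qt = 38736 + 19420 = 58156 BTU/hr

58156 BTU/hr


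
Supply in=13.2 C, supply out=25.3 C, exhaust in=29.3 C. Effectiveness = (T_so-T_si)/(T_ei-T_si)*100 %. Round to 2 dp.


eff = (25.3-13.2)/(29.3-13.2)*100 = 75.16 %

75.16 %


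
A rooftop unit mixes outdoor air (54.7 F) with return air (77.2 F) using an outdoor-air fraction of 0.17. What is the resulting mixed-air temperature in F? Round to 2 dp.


T_mix = 0.17*54.7 + 0.83*77.2 = 73.38 F

73.38 F


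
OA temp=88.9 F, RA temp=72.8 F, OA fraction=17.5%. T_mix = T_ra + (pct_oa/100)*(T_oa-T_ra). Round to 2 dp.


T_mix = 72.8 + (17.5/100)*(88.9-72.8) = 75.62 F

75.62 F


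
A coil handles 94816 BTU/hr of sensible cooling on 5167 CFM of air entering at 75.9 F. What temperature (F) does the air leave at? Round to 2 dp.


dT = 94816/(1.08*5167) = 16.9910
T_leave = 75.9 - 16.9910 = 58.91 F

58.91 F


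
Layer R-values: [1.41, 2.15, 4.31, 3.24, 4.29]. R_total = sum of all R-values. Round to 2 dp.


R_total = 1.41 + 2.15 + 4.31 + 3.24 + 4.29 = 15.40

15.40


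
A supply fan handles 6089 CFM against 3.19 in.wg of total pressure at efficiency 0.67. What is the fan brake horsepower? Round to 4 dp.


BHP = 6089 * 3.19 / (6356 * 0.67) = 4.5612 hp

4.5612 hp


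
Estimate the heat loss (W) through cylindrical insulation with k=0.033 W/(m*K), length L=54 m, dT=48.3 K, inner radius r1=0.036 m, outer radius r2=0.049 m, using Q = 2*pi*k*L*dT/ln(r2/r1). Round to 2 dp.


Q = 2*pi*0.033*54*48.3/ln(0.049/0.036) = 1754.12 W

1754.12 W


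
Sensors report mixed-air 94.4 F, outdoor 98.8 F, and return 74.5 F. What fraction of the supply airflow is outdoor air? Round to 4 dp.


frac = (94.4 - 74.5) / (98.8 - 74.5) = 0.8189

0.8189


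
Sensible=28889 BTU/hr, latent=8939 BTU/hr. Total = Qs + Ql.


Qt = 28889 + 8939 = 37828 BTU/hr

37828 BTU/hr


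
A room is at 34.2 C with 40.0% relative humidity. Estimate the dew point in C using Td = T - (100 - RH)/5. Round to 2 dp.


Td = 34.2 - (100-40.0)/5 = 22.20 C

22.20 C


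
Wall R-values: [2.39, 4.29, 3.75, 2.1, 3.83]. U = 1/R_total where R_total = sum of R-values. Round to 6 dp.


R_total = 2.39 + 4.29 + 3.75 + 2.1 + 3.83 = 16.36
U = 1/16.36 = 0.061125

0.061125


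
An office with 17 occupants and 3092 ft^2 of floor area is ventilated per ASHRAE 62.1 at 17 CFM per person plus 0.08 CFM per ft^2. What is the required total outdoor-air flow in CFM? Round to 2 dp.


Total = 17*17 + 3092*0.08 = 536.36 CFM

536.36 CFM


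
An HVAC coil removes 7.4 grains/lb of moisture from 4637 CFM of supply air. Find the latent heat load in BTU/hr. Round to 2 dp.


Q = 0.68 * 4637 * 7.4 = 23333.38 BTU/hr

23333.38 BTU/hr


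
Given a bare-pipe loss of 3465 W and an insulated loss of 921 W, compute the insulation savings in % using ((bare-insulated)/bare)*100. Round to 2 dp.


Savings = ((3465-921)/3465)*100 = 73.42 %

73.42 %


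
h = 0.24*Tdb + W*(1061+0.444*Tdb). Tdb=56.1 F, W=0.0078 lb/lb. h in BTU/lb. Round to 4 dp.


h = 0.24*56.1 + 0.0078*(1061+0.444*56.1) = 21.9341 BTU/lb

21.9341 BTU/lb


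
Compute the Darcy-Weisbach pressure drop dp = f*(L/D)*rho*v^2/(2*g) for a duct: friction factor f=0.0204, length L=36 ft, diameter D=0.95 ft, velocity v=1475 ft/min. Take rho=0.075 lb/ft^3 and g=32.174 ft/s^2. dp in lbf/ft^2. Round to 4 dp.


v_fps = 1475/60 = 24.5833 ft/s
dp = 0.0204*(36/0.95)*0.075*24.5833^2/(2*32.174) = 0.5445 lbf/ft^2

0.5445 lbf/ft^2


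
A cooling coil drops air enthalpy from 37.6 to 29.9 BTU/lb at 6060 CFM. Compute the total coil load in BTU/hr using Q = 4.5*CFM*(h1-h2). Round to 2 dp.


Q = 4.5 * 6060 * (37.6 - 29.9) = 209979.00 BTU/hr

209979.00 BTU/hr


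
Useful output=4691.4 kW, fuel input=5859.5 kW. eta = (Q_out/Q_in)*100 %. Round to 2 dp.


eta = (4691.4/5859.5)*100 = 80.06 %

80.06 %


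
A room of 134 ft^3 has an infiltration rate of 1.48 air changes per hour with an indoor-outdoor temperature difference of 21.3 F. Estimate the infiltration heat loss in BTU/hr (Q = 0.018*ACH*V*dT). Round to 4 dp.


Q = 0.018 * 1.48 * 134 * 21.3 = 76.0359 BTU/hr

76.0359 BTU/hr


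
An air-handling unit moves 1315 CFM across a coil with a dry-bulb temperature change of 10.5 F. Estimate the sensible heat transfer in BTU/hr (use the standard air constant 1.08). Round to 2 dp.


Q = 1.08 * 1315 * 10.5 = 14912.10 BTU/hr

14912.10 BTU/hr


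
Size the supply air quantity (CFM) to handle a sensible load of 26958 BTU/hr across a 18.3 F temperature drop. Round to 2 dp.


CFM = 26958 / (1.08 * 18.3) = 1364.00

1364.00 CFM


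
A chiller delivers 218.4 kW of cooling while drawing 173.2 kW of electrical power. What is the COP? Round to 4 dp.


COP = 218.4 / 173.2 = 1.2610

1.2610


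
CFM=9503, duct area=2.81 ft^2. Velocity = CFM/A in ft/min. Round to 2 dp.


V = 9503 / 2.81 = 3381.85 ft/min

3381.85 ft/min


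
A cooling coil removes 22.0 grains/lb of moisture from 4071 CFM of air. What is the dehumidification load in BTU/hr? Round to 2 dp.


Q = 0.68 * 4071 * 22.0 = 60902.16 BTU/hr

60902.16 BTU/hr


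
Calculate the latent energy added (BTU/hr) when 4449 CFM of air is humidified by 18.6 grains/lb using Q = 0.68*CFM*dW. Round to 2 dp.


Q = 0.68 * 4449 * 18.6 = 56270.95 BTU/hr

56270.95 BTU/hr


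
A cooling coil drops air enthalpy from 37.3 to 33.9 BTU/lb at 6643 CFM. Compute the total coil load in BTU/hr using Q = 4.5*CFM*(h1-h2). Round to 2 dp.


Q = 4.5 * 6643 * (37.3 - 33.9) = 101637.90 BTU/hr

101637.90 BTU/hr


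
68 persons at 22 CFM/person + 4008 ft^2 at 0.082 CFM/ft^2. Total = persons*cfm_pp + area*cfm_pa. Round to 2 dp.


Total = 68*22 + 4008*0.082 = 1824.66 CFM

1824.66 CFM


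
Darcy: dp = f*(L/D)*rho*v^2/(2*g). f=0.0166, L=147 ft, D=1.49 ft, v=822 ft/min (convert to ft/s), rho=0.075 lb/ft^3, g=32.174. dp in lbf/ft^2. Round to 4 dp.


v_fps = 822/60 = 13.7 ft/s
dp = 0.0166*(147/1.49)*0.075*13.7^2/(2*32.174) = 0.3583 lbf/ft^2

0.3583 lbf/ft^2


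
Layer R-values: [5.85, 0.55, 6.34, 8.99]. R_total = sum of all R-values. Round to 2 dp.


R_total = 5.85 + 0.55 + 6.34 + 8.99 = 21.73

21.73


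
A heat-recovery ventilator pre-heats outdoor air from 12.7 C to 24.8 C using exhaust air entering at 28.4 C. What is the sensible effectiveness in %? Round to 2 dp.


eff = (24.8-12.7)/(28.4-12.7)*100 = 77.07 %

77.07 %


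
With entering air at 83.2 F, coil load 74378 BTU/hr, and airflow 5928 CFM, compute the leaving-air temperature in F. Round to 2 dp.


dT = 74378/(1.08*5928) = 11.6175
T_leave = 83.2 - 11.6175 = 71.58 F

71.58 F


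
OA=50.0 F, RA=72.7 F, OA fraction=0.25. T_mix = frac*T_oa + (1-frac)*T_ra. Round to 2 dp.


T_mix = 0.25*50.0 + 0.75*72.7 = 67.03 F

67.03 F


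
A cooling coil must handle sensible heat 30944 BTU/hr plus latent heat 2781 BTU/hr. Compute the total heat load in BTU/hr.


Qt = 30944 + 2781 = 33725 BTU/hr

33725 BTU/hr


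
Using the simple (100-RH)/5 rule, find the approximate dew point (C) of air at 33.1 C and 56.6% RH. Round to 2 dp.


Td = 33.1 - (100-56.6)/5 = 24.42 C

24.42 C


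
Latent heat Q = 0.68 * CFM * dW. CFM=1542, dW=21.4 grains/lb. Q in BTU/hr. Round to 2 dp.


Q = 0.68 * 1542 * 21.4 = 22439.18 BTU/hr

22439.18 BTU/hr


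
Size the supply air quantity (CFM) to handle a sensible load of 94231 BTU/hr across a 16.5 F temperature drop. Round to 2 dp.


CFM = 94231 / (1.08 * 16.5) = 5287.93

5287.93 CFM


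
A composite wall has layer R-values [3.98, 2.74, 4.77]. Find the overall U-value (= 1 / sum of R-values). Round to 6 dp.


R_total = 3.98 + 2.74 + 4.77 = 11.49
U = 1/11.49 = 0.087032

0.087032


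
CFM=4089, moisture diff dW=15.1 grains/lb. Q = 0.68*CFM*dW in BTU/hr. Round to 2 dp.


Q = 0.68 * 4089 * 15.1 = 41985.85 BTU/hr

41985.85 BTU/hr


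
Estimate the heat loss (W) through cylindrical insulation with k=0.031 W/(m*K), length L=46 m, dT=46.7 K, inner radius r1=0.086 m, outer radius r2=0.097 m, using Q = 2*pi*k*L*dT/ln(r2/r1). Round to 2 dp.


Q = 2*pi*0.031*46*46.7/ln(0.097/0.086) = 3476.33 W

3476.33 W


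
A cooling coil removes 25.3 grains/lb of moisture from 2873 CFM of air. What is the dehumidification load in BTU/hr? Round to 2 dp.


Q = 0.68 * 2873 * 25.3 = 49427.09 BTU/hr

49427.09 BTU/hr


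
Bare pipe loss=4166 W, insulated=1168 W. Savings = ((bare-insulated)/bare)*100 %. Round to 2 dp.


Savings = ((4166-1168)/4166)*100 = 71.96 %

71.96 %


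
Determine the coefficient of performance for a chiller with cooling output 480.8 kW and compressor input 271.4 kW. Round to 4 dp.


COP = 480.8 / 271.4 = 1.7716

1.7716


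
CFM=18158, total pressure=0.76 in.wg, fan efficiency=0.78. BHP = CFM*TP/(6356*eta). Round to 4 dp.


BHP = 18158 * 0.76 / (6356 * 0.78) = 2.7836 hp

2.7836 hp


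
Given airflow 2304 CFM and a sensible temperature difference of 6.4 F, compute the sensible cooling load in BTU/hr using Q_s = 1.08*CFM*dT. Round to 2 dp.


Q = 1.08 * 2304 * 6.4 = 15925.25 BTU/hr

15925.25 BTU/hr


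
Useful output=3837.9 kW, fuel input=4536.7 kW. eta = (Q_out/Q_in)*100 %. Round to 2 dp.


eta = (3837.9/4536.7)*100 = 84.60 %

84.60 %


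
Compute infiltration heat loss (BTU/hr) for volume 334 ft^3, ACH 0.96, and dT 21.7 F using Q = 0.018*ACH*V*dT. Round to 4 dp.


Q = 0.018 * 0.96 * 334 * 21.7 = 125.2420 BTU/hr

125.2420 BTU/hr


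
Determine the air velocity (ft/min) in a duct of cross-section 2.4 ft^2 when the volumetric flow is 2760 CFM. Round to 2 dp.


V = 2760 / 2.4 = 1150.00 ft/min

1150.00 ft/min


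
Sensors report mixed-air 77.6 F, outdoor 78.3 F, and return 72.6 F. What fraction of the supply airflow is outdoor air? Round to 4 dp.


frac = (77.6 - 72.6) / (78.3 - 72.6) = 0.8772

0.8772


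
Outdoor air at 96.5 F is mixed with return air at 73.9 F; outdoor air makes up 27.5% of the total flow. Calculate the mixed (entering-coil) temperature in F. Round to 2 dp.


T_mix = 73.9 + (27.5/100)*(96.5-73.9) = 80.12 F

80.12 F


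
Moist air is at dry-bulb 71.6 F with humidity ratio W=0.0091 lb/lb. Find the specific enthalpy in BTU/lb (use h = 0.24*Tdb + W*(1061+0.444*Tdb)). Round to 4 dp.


h = 0.24*71.6 + 0.0091*(1061+0.444*71.6) = 27.1284 BTU/lb

27.1284 BTU/lb


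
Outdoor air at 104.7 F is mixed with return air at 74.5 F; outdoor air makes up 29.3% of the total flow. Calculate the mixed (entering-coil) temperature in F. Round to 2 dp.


T_mix = 74.5 + (29.3/100)*(104.7-74.5) = 83.35 F

83.35 F


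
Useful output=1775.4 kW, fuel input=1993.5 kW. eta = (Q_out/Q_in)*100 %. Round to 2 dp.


eta = (1775.4/1993.5)*100 = 89.06 %

89.06 %


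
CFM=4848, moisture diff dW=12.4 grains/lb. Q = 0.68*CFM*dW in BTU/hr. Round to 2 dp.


Q = 0.68 * 4848 * 12.4 = 40878.34 BTU/hr

40878.34 BTU/hr


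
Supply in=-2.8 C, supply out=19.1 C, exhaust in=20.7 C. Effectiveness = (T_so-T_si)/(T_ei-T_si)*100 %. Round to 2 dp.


eff = (19.1-(-2.8))/(20.7-(-2.8))*100 = 93.19 %

93.19 %


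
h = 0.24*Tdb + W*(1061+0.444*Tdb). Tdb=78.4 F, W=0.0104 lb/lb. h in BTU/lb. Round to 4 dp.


h = 0.24*78.4 + 0.0104*(1061+0.444*78.4) = 30.2124 BTU/lb

30.2124 BTU/lb


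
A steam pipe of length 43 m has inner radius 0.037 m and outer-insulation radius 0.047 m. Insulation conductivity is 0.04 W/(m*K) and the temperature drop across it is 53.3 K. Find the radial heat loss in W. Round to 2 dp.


Q = 2*pi*0.04*43*53.3/ln(0.047/0.037) = 2407.80 W

2407.80 W


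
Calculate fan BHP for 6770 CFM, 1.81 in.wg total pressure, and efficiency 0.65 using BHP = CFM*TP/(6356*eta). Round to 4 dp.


BHP = 6770 * 1.81 / (6356 * 0.65) = 2.9660 hp

2.9660 hp


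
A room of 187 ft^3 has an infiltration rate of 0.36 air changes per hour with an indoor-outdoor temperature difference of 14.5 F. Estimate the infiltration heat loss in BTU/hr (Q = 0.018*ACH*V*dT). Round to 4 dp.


Q = 0.018 * 0.36 * 187 * 14.5 = 17.5705 BTU/hr

17.5705 BTU/hr


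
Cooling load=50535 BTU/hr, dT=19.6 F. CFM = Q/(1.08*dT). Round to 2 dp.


CFM = 50535 / (1.08 * 19.6) = 2387.33

2387.33 CFM


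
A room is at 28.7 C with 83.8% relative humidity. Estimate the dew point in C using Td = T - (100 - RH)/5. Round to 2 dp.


Td = 28.7 - (100-83.8)/5 = 25.46 C

25.46 C


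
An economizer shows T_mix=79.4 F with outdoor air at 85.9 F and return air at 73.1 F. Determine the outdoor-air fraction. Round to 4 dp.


frac = (79.4 - 73.1) / (85.9 - 73.1) = 0.4922

0.4922


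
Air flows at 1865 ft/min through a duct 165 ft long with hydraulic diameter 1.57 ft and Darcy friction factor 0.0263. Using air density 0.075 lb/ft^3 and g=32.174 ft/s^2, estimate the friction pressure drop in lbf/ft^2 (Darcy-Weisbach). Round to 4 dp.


v_fps = 1865/60 = 31.0833 ft/s
dp = 0.0263*(165/1.57)*0.075*31.0833^2/(2*32.174) = 3.1126 lbf/ft^2

3.1126 lbf/ft^2


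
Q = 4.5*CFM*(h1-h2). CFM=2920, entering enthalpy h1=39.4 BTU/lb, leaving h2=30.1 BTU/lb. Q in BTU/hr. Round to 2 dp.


Q = 4.5 * 2920 * (39.4 - 30.1) = 122202.00 BTU/hr

122202.00 BTU/hr


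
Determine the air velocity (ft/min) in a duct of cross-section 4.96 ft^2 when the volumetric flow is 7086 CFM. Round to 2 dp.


V = 7086 / 4.96 = 1428.63 ft/min

1428.63 ft/min


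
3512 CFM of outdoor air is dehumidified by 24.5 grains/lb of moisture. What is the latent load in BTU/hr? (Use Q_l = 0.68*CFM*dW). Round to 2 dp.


Q = 0.68 * 3512 * 24.5 = 58509.92 BTU/hr

58509.92 BTU/hr


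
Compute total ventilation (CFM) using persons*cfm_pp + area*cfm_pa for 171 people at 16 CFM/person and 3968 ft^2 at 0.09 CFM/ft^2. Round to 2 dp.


Total = 171*16 + 3968*0.09 = 3093.12 CFM

3093.12 CFM


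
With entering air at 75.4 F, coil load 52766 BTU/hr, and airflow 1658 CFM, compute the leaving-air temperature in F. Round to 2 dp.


dT = 52766/(1.08*1658) = 29.4677
T_leave = 75.4 - 29.4677 = 45.93 F

45.93 F


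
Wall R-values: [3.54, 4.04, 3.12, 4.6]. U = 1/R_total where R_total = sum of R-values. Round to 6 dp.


R_total = 3.54 + 4.04 + 3.12 + 4.6 = 15.30
U = 1/15.30 = 0.065359

0.065359


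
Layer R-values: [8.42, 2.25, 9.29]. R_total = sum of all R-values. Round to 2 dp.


R_total = 8.42 + 2.25 + 9.29 = 19.96

19.96


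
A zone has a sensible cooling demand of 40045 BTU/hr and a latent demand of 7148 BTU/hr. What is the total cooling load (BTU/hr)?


Qt = 40045 + 7148 = 47193 BTU/hr

47193 BTU/hr


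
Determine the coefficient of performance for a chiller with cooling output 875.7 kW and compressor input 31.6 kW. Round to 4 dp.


COP = 875.7 / 31.6 = 27.7120

27.7120


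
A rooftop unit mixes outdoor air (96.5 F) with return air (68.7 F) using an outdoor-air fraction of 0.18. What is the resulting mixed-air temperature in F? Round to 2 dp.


T_mix = 0.18*96.5 + 0.82*68.7 = 73.70 F

73.70 F


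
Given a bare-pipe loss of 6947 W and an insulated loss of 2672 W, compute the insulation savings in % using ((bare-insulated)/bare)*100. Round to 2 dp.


Savings = ((6947-2672)/6947)*100 = 61.54 %

61.54 %


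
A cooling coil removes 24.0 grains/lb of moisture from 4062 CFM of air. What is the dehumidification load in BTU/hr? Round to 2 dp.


Q = 0.68 * 4062 * 24.0 = 66291.84 BTU/hr

66291.84 BTU/hr


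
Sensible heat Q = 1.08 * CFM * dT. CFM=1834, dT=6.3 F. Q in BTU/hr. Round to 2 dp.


Q = 1.08 * 1834 * 6.3 = 12478.54 BTU/hr

12478.54 BTU/hr


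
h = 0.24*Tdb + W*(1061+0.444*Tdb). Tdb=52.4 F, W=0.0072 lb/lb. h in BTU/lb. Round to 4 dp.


h = 0.24*52.4 + 0.0072*(1061+0.444*52.4) = 20.3827 BTU/lb

20.3827 BTU/lb


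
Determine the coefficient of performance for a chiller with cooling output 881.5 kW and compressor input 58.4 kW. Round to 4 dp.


COP = 881.5 / 58.4 = 15.0942

15.0942


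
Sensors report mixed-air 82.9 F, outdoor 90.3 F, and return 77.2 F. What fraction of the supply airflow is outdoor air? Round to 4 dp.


frac = (82.9 - 77.2) / (90.3 - 77.2) = 0.4351

0.4351


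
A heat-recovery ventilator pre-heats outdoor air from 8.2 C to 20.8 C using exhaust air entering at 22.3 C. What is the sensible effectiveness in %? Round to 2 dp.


eff = (20.8-8.2)/(22.3-8.2)*100 = 89.36 %

89.36 %


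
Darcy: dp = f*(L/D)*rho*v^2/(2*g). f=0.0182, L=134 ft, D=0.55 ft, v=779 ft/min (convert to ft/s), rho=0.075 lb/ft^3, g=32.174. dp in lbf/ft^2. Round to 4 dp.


v_fps = 779/60 = 12.9833 ft/s
dp = 0.0182*(134/0.55)*0.075*12.9833^2/(2*32.174) = 0.8712 lbf/ft^2

0.8712 lbf/ft^2


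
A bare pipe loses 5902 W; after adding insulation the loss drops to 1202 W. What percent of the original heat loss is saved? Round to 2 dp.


Savings = ((5902-1202)/5902)*100 = 79.63 %

79.63 %


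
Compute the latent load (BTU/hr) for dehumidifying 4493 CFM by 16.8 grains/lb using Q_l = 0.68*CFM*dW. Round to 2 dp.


Q = 0.68 * 4493 * 16.8 = 51328.03 BTU/hr

51328.03 BTU/hr


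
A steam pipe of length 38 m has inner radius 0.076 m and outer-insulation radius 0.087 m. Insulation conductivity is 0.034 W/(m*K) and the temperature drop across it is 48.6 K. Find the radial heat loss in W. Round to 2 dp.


Q = 2*pi*0.034*38*48.6/ln(0.087/0.076) = 2918.66 W

2918.66 W


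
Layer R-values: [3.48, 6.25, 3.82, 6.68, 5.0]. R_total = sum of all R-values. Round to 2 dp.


R_total = 3.48 + 6.25 + 3.82 + 6.68 + 5.0 = 25.23

25.23


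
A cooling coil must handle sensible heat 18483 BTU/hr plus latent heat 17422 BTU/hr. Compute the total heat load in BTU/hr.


Qt = 18483 + 17422 = 35905 BTU/hr

35905 BTU/hr


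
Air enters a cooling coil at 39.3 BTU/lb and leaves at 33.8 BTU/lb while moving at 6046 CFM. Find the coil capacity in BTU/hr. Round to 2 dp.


Q = 4.5 * 6046 * (39.3 - 33.8) = 149638.50 BTU/hr

149638.50 BTU/hr


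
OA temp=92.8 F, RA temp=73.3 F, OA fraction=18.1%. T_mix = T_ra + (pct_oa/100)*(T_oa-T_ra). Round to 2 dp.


T_mix = 73.3 + (18.1/100)*(92.8-73.3) = 76.83 F

76.83 F


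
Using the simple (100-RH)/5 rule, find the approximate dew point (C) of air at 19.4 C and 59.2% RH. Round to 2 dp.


Td = 19.4 - (100-59.2)/5 = 11.24 C

11.24 C


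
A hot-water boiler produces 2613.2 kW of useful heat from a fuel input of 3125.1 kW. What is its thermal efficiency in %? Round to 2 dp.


eta = (2613.2/3125.1)*100 = 83.62 %

83.62 %
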